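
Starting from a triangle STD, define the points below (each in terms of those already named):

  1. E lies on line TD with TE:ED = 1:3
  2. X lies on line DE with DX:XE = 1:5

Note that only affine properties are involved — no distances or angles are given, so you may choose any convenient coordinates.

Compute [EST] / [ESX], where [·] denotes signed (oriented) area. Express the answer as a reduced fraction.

Choose coordinates S = (0, 0), T = (1, 0), D = (0, 1).
1. E lies on line TD with TE:ED = 1:3 ⇒ E = (3/4, 1/4)
2. X lies on line DE with DX:XE = 1:5 ⇒ X = (1/8, 7/8)
2·[EST] = 1/4, 2·[ESX] = -5/8
[EST]:[ESX] = 1/4:-5/8 = -2/5

[EST]:[ESX] = -2/5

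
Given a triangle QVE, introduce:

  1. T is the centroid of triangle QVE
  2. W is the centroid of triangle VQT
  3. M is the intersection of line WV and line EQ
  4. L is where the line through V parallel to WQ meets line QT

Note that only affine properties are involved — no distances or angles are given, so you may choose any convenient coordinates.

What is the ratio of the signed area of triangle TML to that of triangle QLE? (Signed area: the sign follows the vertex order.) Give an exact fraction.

Choose coordinates Q = (0, 0), V = (1, 0), E = (0, 1).
1. T is the centroid of triangle QVE ⇒ T = (1/3, 1/3)
2. W is the centroid of triangle VQT ⇒ W = (4/9, 1/9)
3. M is the intersection of line WV and line EQ ⇒ M = (0, 1/5)
4. L is where the line through V parallel to WQ meets line QT ⇒ L = (-1/3, -1/3)
2·[TML] = 2/15, 2·[QLE] = -1/3
[TML]:[QLE] = 2/15:-1/3 = -2/5

[TML]:[QLE] = -2/5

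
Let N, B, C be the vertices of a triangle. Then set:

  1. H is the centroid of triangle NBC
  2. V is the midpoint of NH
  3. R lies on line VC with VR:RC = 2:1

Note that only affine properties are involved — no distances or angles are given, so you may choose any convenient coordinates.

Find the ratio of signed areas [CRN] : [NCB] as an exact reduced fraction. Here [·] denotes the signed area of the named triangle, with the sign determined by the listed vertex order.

Work in coordinates with N = (0, 0), B = (1, 0), C = (0, 1).
1. H is the centroid of triangle NBC ⇒ H = (1/3, 1/3)
2. V is the midpoint of NH ⇒ V = (1/6, 1/6)
3. R lies on line VC with VR:RC = 2:1 ⇒ R = (1/18, 13/18)
2·[CRN] = -1/18, 2·[NCB] = -1
[CRN]:[NCB] = -1/18:-1 = 1/18

[CRN]:[NCB] = 1/18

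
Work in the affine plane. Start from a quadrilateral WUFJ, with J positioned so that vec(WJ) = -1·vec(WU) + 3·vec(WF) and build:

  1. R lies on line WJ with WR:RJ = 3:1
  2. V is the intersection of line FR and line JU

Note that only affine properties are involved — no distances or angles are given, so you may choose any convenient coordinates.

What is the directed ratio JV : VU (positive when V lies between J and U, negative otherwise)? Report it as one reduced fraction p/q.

JV:VU = -1/2

Set W = (0, 0), U = (1, 0), F = (0, 1), J = (-1, 3); any affine frame gives the same invariant.
1. R lies on line WJ with WR:RJ = 3:1 ⇒ R = (-3/4, 9/4)
2. V is the intersection of line FR and line JU ⇒ V = (-3, 6)
V = J + t·(U−J) with t = -1, so JV:VU = t:(1−t) = -1:2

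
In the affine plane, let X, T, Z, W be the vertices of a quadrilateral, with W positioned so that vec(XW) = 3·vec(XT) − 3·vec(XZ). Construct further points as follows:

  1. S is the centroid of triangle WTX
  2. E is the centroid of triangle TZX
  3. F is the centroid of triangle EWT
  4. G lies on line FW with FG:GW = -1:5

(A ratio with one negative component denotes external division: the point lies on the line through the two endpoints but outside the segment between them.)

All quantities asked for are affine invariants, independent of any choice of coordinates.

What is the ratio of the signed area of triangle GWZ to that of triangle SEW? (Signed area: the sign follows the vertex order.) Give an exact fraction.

[GWZ]:[SEW] = 5/8

Choose coordinates X = (0, 0), T = (1, 0), Z = (0, 1), W = (3, -3).
1. S is the centroid of triangle WTX ⇒ S = (4/3, -1)
2. E is the centroid of triangle TZX ⇒ E = (1/3, 1/3)
3. F is the centroid of triangle EWT ⇒ F = (13/9, -8/9)
4. G lies on line FW with FG:GW = -1:5 ⇒ G = (19/18, -13/36)
2·[GWZ] = -5/36, 2·[SEW] = -2/9
[GWZ]:[SEW] = -5/36:-2/9 = 5/8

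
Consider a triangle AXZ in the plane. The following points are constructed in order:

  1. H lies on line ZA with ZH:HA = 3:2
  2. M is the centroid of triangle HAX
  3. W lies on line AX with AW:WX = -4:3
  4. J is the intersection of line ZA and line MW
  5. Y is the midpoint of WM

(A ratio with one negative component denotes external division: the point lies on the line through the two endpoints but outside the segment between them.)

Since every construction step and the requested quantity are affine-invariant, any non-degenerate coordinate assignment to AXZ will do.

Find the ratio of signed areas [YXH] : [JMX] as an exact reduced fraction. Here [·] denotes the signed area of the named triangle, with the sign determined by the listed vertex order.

Set A = (0, 0), X = (1, 0), Z = (0, 1); any affine frame gives the same invariant.
1. H lies on line ZA with ZH:HA = 3:2 ⇒ H = (0, 2/5)
2. M is the centroid of triangle HAX ⇒ M = (1/3, 2/15)
3. W lies on line AX with AW:WX = -4:3 ⇒ W = (4, 0)
4. J is the intersection of line ZA and line MW ⇒ J = (0, 8/55)
5. Y is the midpoint of WM ⇒ Y = (13/6, 1/15)
2·[YXH] = -8/15, 2·[JMX] = -2/55
[YXH]:[JMX] = -8/15:-2/55 = 44/3

[YXH]:[JMX] = 44/3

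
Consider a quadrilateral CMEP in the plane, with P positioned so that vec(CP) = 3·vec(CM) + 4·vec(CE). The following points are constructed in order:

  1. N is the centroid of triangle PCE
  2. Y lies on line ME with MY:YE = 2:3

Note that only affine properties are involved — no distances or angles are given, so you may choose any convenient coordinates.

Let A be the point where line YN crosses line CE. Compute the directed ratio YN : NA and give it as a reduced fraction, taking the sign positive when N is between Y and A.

YN:NA = -2/5

Set C = (0, 0), M = (1, 0), E = (0, 1), P = (3, 4); any affine frame gives the same invariant.
1. N is the centroid of triangle PCE ⇒ N = (1, 5/3)
2. Y lies on line ME with MY:YE = 2:3 ⇒ Y = (3/5, 2/5)
line YN meets CE at A = (0, -3/2)
N = Y + t·(A−Y) with t = -2/3, so YN:NA = -2/3:5/3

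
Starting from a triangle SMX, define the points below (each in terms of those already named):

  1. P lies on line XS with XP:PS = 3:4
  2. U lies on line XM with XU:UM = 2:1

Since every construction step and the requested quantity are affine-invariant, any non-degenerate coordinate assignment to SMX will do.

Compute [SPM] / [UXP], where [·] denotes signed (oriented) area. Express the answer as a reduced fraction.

Work in coordinates with S = (0, 0), M = (1, 0), X = (0, 1).
1. P lies on line XS with XP:PS = 3:4 ⇒ P = (0, 4/7)
2. U lies on line XM with XU:UM = 2:1 ⇒ U = (2/3, 1/3)
2·[SPM] = -4/7, 2·[UXP] = 2/7
[SPM]:[UXP] = -4/7:2/7 = -2

[SPM]:[UXP] = -2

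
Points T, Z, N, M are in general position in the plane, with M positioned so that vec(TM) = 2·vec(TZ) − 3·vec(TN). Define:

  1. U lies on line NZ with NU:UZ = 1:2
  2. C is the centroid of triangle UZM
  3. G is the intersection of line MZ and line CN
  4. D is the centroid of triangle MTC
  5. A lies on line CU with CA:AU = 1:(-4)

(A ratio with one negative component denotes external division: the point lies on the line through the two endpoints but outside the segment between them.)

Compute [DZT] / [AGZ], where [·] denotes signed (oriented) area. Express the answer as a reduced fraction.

[DZT]:[AGZ] = 119/6

Choose coordinates T = (0, 0), Z = (1, 0), N = (0, 1), M = (2, -3).
1. U lies on line NZ with NU:UZ = 1:2 ⇒ U = (1/3, 2/3)
2. C is the centroid of triangle UZM ⇒ C = (10/9, -7/9)
3. G is the intersection of line MZ and line CN ⇒ G = (10/7, -9/7)
4. D is the centroid of triangle MTC ⇒ D = (28/27, -34/27)
5. A lies on line CU with CA:AU = 1:(-4) ⇒ A = (37/27, -34/27)
2·[DZT] = 34/27, 2·[AGZ] = 4/63
[DZT]:[AGZ] = 34/27:4/63 = 119/6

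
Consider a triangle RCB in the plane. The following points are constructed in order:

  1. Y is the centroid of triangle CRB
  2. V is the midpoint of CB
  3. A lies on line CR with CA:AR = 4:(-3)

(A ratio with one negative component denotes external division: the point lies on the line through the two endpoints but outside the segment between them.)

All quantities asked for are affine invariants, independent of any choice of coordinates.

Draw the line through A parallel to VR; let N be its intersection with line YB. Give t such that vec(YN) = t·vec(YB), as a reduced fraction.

t = 3

Assign R = (0, 0), C = (1, 0), B = (0, 1) — the answer is frame-independent, so this choice is without loss of generality.
1. Y is the centroid of triangle CRB ⇒ Y = (1/3, 1/3)
2. V is the midpoint of CB ⇒ V = (1/2, 1/2)
3. A lies on line CR with CA:AR = 4:(-3) ⇒ A = (-3, 0)
through A parallel to VR: direction (-1/2, -1/2); meets YB at N = (-2/3, 7/3)
N = Y + t·(B−Y) with t = 3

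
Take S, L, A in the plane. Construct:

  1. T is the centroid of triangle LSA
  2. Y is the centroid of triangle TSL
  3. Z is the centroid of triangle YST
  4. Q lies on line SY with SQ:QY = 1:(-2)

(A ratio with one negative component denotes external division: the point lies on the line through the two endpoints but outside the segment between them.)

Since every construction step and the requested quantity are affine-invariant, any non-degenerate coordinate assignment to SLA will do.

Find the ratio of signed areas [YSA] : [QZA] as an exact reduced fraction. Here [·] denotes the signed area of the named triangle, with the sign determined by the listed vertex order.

Assign S = (0, 0), L = (1, 0), A = (0, 1) — the answer is frame-independent, so this choice is without loss of generality.
1. T is the centroid of triangle LSA ⇒ T = (1/3, 1/3)
2. Y is the centroid of triangle TSL ⇒ Y = (4/9, 1/9)
3. Z is the centroid of triangle YST ⇒ Z = (7/27, 4/27)
4. Q lies on line SY with SQ:QY = 1:(-2) ⇒ Q = (-4/9, -1/9)
2·[YSA] = -4/9, 2·[QZA] = 2/3
[YSA]:[QZA] = -4/9:2/3 = -2/3

[YSA]:[QZA] = -2/3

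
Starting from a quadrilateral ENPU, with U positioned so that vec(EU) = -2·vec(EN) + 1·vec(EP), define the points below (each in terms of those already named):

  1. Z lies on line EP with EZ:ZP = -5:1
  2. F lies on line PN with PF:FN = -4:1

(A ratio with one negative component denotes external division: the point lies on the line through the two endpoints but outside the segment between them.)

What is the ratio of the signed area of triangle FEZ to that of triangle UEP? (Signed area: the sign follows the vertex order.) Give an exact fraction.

Choose coordinates E = (0, 0), N = (1, 0), P = (0, 1), U = (-2, 1).
1. Z lies on line EP with EZ:ZP = -5:1 ⇒ Z = (0, 5/4)
2. F lies on line PN with PF:FN = -4:1 ⇒ F = (4/3, -1/3)
2·[FEZ] = -5/3, 2·[UEP] = 2
[FEZ]:[UEP] = -5/3:2 = -5/6

[FEZ]:[UEP] = -5/6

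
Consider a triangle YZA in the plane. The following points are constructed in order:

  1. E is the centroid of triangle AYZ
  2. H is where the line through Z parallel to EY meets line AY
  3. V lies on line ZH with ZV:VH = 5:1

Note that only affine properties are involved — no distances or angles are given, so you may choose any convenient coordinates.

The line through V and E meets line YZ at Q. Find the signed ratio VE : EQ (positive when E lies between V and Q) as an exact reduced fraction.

Work in coordinates with Y = (0, 0), Z = (1, 0), A = (0, 1).
1. E is the centroid of triangle AYZ ⇒ E = (1/3, 1/3)
2. H is where the line through Z parallel to EY meets line AY ⇒ H = (0, -1)
3. V lies on line ZH with ZV:VH = 5:1 ⇒ V = (1/6, -5/6)
line VE meets YZ at Q = (2/7, 0)
E = V + t·(Q−V) with t = 7/5, so VE:EQ = 7/5:-2/5

VE:EQ = -7/2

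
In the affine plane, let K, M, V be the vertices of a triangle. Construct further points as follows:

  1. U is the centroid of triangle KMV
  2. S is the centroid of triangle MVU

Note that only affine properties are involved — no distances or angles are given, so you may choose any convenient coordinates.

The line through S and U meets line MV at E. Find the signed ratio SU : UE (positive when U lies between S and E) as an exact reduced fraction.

SU:UE = -2/3

Assign K = (0, 0), M = (1, 0), V = (0, 1) — the answer is frame-independent, so this choice is without loss of generality.
1. U is the centroid of triangle KMV ⇒ U = (1/3, 1/3)
2. S is the centroid of triangle MVU ⇒ S = (4/9, 4/9)
line SU meets MV at E = (1/2, 1/2)
U = S + t·(E−S) with t = -2, so SU:UE = -2:3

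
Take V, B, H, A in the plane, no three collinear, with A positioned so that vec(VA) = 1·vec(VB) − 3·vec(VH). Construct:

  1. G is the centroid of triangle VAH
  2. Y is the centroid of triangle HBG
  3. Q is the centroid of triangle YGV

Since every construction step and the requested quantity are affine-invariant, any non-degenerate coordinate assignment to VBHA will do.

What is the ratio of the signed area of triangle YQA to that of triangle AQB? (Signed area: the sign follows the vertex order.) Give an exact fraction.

[YQA]:[AQB] = -1/3

Choose coordinates V = (0, 0), B = (1, 0), H = (0, 1), A = (1, -3).
1. G is the centroid of triangle VAH ⇒ G = (1/3, -2/3)
2. Y is the centroid of triangle HBG ⇒ Y = (4/9, 1/9)
3. Q is the centroid of triangle YGV ⇒ Q = (7/27, -5/27)
2·[YQA] = 20/27, 2·[AQB] = -20/9
[YQA]:[AQB] = 20/27:-20/9 = -1/3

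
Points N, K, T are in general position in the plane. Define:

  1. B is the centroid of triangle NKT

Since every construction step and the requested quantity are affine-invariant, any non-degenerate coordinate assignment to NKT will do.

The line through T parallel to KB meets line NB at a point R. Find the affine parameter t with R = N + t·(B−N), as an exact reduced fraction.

t = 2

Set N = (0, 0), K = (1, 0), T = (0, 1); any affine frame gives the same invariant.
1. B is the centroid of triangle NKT ⇒ B = (1/3, 1/3)
through T parallel to KB: direction (-2/3, 1/3); meets NB at R = (2/3, 2/3)
R = N + t·(B−N) with t = 2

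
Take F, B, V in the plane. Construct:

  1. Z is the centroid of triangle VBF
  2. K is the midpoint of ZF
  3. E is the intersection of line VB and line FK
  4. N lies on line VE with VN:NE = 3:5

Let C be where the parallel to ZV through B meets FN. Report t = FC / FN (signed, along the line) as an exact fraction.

Set F = (0, 0), B = (1, 0), V = (0, 1); any affine frame gives the same invariant.
1. Z is the centroid of triangle VBF ⇒ Z = (1/3, 1/3)
2. K is the midpoint of ZF ⇒ K = (1/6, 1/6)
3. E is the intersection of line VB and line FK ⇒ E = (1/2, 1/2)
4. N lies on line VE with VN:NE = 3:5 ⇒ N = (3/16, 13/16)
through B parallel to ZV: direction (-1/3, 2/3); meets FN at C = (6/19, 26/19)
C = F + t·(N−F) with t = 32/19

t = 32/19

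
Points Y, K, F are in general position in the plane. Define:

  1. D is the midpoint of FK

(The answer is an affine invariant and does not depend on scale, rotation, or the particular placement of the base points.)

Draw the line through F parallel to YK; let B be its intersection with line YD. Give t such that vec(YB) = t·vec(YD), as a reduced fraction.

Choose coordinates Y = (0, 0), K = (1, 0), F = (0, 1).
1. D is the midpoint of FK ⇒ D = (1/2, 1/2)
through F parallel to YK: direction (1, 0); meets YD at B = (1, 1)
B = Y + t·(D−Y) with t = 2

t = 2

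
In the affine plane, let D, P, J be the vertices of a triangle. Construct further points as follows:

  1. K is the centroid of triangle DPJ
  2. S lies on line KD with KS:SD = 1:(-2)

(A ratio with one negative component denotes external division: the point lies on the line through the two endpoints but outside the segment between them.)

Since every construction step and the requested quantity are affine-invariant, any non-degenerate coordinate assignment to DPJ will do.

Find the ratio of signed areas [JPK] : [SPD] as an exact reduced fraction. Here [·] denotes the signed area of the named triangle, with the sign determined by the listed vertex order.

[JPK]:[SPD] = 1/2

Work in coordinates with D = (0, 0), P = (1, 0), J = (0, 1).
1. K is the centroid of triangle DPJ ⇒ K = (1/3, 1/3)
2. S lies on line KD with KS:SD = 1:(-2) ⇒ S = (2/3, 2/3)
2·[JPK] = -1/3, 2·[SPD] = -2/3
[JPK]:[SPD] = -1/3:-2/3 = 1/2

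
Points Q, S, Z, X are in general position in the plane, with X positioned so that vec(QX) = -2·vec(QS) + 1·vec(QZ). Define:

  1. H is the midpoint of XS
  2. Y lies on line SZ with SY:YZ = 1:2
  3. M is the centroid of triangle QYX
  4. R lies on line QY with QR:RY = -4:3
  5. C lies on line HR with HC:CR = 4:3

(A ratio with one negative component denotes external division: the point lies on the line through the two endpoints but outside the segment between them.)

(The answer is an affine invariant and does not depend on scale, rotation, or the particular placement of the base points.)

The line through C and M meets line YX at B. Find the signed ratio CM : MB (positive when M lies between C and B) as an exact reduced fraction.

CM:MB = -163/28

Work in coordinates with Q = (0, 0), S = (1, 0), Z = (0, 1), X = (-2, 1).
1. H is the midpoint of XS ⇒ H = (-1/2, 1/2)
2. Y lies on line SZ with SY:YZ = 1:2 ⇒ Y = (2/3, 1/3)
3. M is the centroid of triangle QYX ⇒ M = (-4/9, 4/9)
4. R lies on line QY with QR:RY = -4:3 ⇒ R = (8/3, 4/3)
5. C lies on line HR with HC:CR = 4:3 ⇒ C = (55/42, 41/42)
line CM meets YX at B = (-70/489, 262/489)
M = C + t·(B−C) with t = 163/135, so CM:MB = 163/135:-28/135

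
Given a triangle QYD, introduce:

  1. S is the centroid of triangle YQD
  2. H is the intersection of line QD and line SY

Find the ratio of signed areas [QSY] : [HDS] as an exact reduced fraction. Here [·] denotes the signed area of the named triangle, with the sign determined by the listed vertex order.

Choose coordinates Q = (0, 0), Y = (1, 0), D = (0, 1).
1. S is the centroid of triangle YQD ⇒ S = (1/3, 1/3)
2. H is the intersection of line QD and line SY ⇒ H = (0, 1/2)
2·[QSY] = -1/3, 2·[HDS] = -1/6
[QSY]:[HDS] = -1/3:-1/6 = 2

[QSY]:[HDS] = 2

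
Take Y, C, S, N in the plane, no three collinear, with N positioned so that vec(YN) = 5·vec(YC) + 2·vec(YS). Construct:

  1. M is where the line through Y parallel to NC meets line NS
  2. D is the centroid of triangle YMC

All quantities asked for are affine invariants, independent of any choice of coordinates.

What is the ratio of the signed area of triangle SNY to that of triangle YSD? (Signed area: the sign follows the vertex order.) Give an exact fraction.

[SNY]:[YSD] = 45/13

Set Y = (0, 0), C = (1, 0), S = (0, 1), N = (5, 2); any affine frame gives the same invariant.
1. M is where the line through Y parallel to NC meets line NS ⇒ M = (10/3, 5/3)
2. D is the centroid of triangle YMC ⇒ D = (13/9, 5/9)
2·[SNY] = -5, 2·[YSD] = -13/9
[SNY]:[YSD] = -5:-13/9 = 45/13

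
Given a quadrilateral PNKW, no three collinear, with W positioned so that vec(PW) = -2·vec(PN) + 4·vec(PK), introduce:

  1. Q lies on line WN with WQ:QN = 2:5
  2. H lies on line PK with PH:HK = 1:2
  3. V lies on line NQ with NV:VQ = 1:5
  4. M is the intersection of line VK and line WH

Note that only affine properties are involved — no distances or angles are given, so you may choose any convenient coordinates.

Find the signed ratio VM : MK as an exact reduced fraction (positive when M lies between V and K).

VM:MK = -111/56

Assign P = (0, 0), N = (1, 0), K = (0, 1), W = (-2, 4) — the answer is frame-independent, so this choice is without loss of generality.
1. Q lies on line WN with WQ:QN = 2:5 ⇒ Q = (-8/7, 20/7)
2. H lies on line PK with PH:HK = 1:2 ⇒ H = (0, 1/3)
3. V lies on line NQ with NV:VQ = 1:5 ⇒ V = (9/14, 10/21)
4. M is the intersection of line VK and line WH ⇒ M = (-36/55, 23/15)
M = V + t·(K−V) with t = 111/55, so VM:MK = t:(1−t) = 111/55:-56/55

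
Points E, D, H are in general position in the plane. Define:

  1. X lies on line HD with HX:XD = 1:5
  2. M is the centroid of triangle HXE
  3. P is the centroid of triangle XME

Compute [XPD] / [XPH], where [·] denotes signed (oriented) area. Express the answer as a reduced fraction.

Assign E = (0, 0), D = (1, 0), H = (0, 1) — the answer is frame-independent, so this choice is without loss of generality.
1. X lies on line HD with HX:XD = 1:5 ⇒ X = (1/6, 5/6)
2. M is the centroid of triangle HXE ⇒ M = (1/18, 11/18)
3. P is the centroid of triangle XME ⇒ P = (2/27, 13/27)
2·[XPD] = 10/27, 2·[XPH] = -2/27
[XPD]:[XPH] = 10/27:-2/27 = -5

[XPD]:[XPH] = -5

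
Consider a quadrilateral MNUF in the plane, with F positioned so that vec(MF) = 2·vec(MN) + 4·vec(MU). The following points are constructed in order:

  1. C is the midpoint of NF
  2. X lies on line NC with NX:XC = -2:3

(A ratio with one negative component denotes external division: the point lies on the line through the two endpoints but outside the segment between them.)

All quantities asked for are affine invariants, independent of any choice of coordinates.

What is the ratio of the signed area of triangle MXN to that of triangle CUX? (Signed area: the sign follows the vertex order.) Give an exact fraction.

[MXN]:[CUX] = 8/15

Work in coordinates with M = (0, 0), N = (1, 0), U = (0, 1), F = (2, 4).
1. C is the midpoint of NF ⇒ C = (3/2, 2)
2. X lies on line NC with NX:XC = -2:3 ⇒ X = (0, -4)
2·[MXN] = 4, 2·[CUX] = 15/2
[MXN]:[CUX] = 4:15/2 = 8/15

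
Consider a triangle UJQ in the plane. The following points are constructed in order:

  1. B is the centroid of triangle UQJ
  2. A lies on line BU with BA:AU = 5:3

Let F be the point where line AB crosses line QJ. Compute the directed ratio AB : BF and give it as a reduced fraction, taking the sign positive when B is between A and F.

AB:BF = 5/4

Assign U = (0, 0), J = (1, 0), Q = (0, 1) — the answer is frame-independent, so this choice is without loss of generality.
1. B is the centroid of triangle UQJ ⇒ B = (1/3, 1/3)
2. A lies on line BU with BA:AU = 5:3 ⇒ A = (1/8, 1/8)
line AB meets QJ at F = (1/2, 1/2)
B = A + t·(F−A) with t = 5/9, so AB:BF = 5/9:4/9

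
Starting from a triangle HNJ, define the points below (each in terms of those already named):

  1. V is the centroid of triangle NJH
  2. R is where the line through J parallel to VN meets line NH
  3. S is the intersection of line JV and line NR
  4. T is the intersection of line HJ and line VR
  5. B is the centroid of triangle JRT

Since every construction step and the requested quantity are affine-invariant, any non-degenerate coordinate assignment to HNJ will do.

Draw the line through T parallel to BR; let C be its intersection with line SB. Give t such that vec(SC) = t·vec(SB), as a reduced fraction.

Choose coordinates H = (0, 0), N = (1, 0), J = (0, 1).
1. V is the centroid of triangle NJH ⇒ V = (1/3, 1/3)
2. R is where the line through J parallel to VN meets line NH ⇒ R = (2, 0)
3. S is the intersection of line JV and line NR ⇒ S = (1/2, 0)
4. T is the intersection of line HJ and line VR ⇒ T = (0, 2/5)
5. B is the centroid of triangle JRT ⇒ B = (2/3, 7/15)
through T parallel to BR: direction (4/3, -7/15); meets SB at C = (4/7, 1/5)
C = S + t·(B−S) with t = 3/7

t = 3/7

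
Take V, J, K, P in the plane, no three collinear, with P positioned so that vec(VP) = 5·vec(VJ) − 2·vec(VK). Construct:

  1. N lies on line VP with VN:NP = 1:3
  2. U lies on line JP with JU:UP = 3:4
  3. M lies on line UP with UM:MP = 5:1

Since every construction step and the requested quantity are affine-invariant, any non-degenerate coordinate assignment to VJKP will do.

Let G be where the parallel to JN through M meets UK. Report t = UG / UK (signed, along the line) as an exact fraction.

t = -4/5

Work in coordinates with V = (0, 0), J = (1, 0), K = (0, 1), P = (5, -2).
1. N lies on line VP with VN:NP = 1:3 ⇒ N = (5/4, -1/2)
2. U lies on line JP with JU:UP = 3:4 ⇒ U = (19/7, -6/7)
3. M lies on line UP with UM:MP = 5:1 ⇒ M = (97/21, -38/21)
through M parallel to JN: direction (1/4, -1/2); meets UK at G = (171/35, -82/35)
G = U + t·(K−U) with t = -4/5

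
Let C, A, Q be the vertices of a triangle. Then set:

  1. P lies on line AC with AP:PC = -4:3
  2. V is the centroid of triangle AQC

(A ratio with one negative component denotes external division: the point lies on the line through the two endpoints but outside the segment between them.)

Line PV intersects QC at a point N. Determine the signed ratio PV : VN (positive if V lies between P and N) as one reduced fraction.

Assign C = (0, 0), A = (1, 0), Q = (0, 1) — the answer is frame-independent, so this choice is without loss of generality.
1. P lies on line AC with AP:PC = -4:3 ⇒ P = (-3, 0)
2. V is the centroid of triangle AQC ⇒ V = (1/3, 1/3)
line PV meets QC at N = (0, 3/10)
V = P + t·(N−P) with t = 10/9, so PV:VN = 10/9:-1/9

PV:VN = -10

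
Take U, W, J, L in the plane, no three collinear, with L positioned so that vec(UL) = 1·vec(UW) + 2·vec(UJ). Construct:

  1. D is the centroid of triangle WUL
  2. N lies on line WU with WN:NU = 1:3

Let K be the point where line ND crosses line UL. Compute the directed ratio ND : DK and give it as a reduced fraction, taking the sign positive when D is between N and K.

ND:DK = 5/4

Set U = (0, 0), W = (1, 0), J = (0, 1), L = (1, 2); any affine frame gives the same invariant.
1. D is the centroid of triangle WUL ⇒ D = (2/3, 2/3)
2. N lies on line WU with WN:NU = 1:3 ⇒ N = (3/4, 0)
line ND meets UL at K = (3/5, 6/5)
D = N + t·(K−N) with t = 5/9, so ND:DK = 5/9:4/9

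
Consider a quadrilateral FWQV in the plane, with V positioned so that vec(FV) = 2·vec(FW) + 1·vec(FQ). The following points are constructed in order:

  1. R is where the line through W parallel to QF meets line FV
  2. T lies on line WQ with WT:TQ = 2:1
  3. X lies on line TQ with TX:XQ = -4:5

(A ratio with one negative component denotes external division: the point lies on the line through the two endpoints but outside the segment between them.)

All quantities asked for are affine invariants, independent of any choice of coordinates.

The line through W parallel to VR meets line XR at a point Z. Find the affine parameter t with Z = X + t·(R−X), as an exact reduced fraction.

Work in coordinates with F = (0, 0), W = (1, 0), Q = (0, 1), V = (2, 1).
1. R is where the line through W parallel to QF meets line FV ⇒ R = (1, 1/2)
2. T lies on line WQ with WT:TQ = 2:1 ⇒ T = (1/3, 2/3)
3. X lies on line TQ with TX:XQ = -4:5 ⇒ X = (5/3, -2/3)
through W parallel to VR: direction (-1, -1/2); meets XR at Z = (11/9, 1/9)
Z = X + t·(R−X) with t = 2/3

t = 2/3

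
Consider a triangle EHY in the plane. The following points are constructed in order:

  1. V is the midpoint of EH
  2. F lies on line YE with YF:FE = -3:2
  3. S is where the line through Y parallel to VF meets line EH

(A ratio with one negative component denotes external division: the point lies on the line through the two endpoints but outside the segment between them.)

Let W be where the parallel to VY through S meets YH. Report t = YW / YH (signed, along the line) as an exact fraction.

Work in coordinates with E = (0, 0), H = (1, 0), Y = (0, 1).
1. V is the midpoint of EH ⇒ V = (1/2, 0)
2. F lies on line YE with YF:FE = -3:2 ⇒ F = (0, -2)
3. S is where the line through Y parallel to VF meets line EH ⇒ S = (-1/4, 0)
through S parallel to VY: direction (-1/2, 1); meets YH at W = (-3/2, 5/2)
W = Y + t·(H−Y) with t = -3/2

t = -3/2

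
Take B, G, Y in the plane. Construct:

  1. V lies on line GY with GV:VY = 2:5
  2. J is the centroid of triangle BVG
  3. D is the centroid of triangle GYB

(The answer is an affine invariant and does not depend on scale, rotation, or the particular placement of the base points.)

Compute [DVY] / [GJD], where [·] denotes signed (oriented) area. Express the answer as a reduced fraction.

[DVY]:[GJD] = -3

Work in coordinates with B = (0, 0), G = (1, 0), Y = (0, 1).
1. V lies on line GY with GV:VY = 2:5 ⇒ V = (5/7, 2/7)
2. J is the centroid of triangle BVG ⇒ J = (4/7, 2/21)
3. D is the centroid of triangle GYB ⇒ D = (1/3, 1/3)
2·[DVY] = 5/21, 2·[GJD] = -5/63
[DVY]:[GJD] = 5/21:-5/63 = -3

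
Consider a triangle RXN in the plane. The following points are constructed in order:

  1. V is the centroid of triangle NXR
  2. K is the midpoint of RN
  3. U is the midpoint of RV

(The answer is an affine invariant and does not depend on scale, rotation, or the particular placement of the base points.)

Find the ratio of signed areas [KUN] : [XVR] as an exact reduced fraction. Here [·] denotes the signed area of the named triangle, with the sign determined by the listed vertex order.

Assign R = (0, 0), X = (1, 0), N = (0, 1) — the answer is frame-independent, so this choice is without loss of generality.
1. V is the centroid of triangle NXR ⇒ V = (1/3, 1/3)
2. K is the midpoint of RN ⇒ K = (0, 1/2)
3. U is the midpoint of RV ⇒ U = (1/6, 1/6)
2·[KUN] = 1/12, 2·[XVR] = 1/3
[KUN]:[XVR] = 1/12:1/3 = 1/4

[KUN]:[XVR] = 1/4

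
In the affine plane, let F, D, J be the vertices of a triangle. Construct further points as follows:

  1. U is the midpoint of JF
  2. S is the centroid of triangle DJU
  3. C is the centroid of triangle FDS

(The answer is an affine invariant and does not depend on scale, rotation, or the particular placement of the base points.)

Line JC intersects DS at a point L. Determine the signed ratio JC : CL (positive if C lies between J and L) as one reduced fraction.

Choose coordinates F = (0, 0), D = (1, 0), J = (0, 1).
1. U is the midpoint of JF ⇒ U = (0, 1/2)
2. S is the centroid of triangle DJU ⇒ S = (1/3, 1/2)
3. C is the centroid of triangle FDS ⇒ C = (4/9, 1/6)
line JC meets DS at L = (2/9, 7/12)
C = J + t·(L−J) with t = 2, so JC:CL = 2:-1

JC:CL = -2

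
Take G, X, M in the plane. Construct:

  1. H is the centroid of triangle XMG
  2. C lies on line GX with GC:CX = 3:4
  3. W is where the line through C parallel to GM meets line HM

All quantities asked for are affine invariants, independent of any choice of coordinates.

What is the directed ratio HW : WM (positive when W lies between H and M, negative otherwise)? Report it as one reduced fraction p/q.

Choose coordinates G = (0, 0), X = (1, 0), M = (0, 1).
1. H is the centroid of triangle XMG ⇒ H = (1/3, 1/3)
2. C lies on line GX with GC:CX = 3:4 ⇒ C = (3/7, 0)
3. W is where the line through C parallel to GM meets line HM ⇒ W = (3/7, 1/7)
W = H + t·(M−H) with t = -2/7, so HW:WM = t:(1−t) = -2/7:9/7

HW:WM = -2/9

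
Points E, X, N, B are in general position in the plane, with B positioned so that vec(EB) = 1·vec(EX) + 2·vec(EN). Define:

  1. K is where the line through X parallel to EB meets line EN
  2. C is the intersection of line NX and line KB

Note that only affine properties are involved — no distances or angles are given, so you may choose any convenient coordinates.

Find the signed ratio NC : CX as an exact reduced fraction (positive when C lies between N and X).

NC:CX = 3/2

Choose coordinates E = (0, 0), X = (1, 0), N = (0, 1), B = (1, 2).
1. K is where the line through X parallel to EB meets line EN ⇒ K = (0, -2)
2. C is the intersection of line NX and line KB ⇒ C = (3/5, 2/5)
C = N + t·(X−N) with t = 3/5, so NC:CX = t:(1−t) = 3/5:2/5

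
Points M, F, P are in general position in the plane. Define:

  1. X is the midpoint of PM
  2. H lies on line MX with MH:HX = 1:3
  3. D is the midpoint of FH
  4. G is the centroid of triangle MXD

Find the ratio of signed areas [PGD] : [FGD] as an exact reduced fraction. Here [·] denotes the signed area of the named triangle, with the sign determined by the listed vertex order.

Choose coordinates M = (0, 0), F = (1, 0), P = (0, 1).
1. X is the midpoint of PM ⇒ X = (0, 1/2)
2. H lies on line MX with MH:HX = 1:3 ⇒ H = (0, 1/8)
3. D is the midpoint of FH ⇒ D = (1/2, 1/16)
4. G is the centroid of triangle MXD ⇒ G = (1/6, 3/16)
2·[PGD] = 1/4, 2·[FGD] = 1/24
[PGD]:[FGD] = 1/4:1/24 = 6

[PGD]:[FGD] = 6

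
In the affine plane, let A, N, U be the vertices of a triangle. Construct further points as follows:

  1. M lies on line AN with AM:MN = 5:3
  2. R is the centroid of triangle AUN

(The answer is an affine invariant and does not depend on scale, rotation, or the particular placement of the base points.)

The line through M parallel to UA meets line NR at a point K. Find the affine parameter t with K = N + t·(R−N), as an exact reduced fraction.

Work in coordinates with A = (0, 0), N = (1, 0), U = (0, 1).
1. M lies on line AN with AM:MN = 5:3 ⇒ M = (5/8, 0)
2. R is the centroid of triangle AUN ⇒ R = (1/3, 1/3)
through M parallel to UA: direction (0, -1); meets NR at K = (5/8, 3/16)
K = N + t·(R−N) with t = 9/16

t = 9/16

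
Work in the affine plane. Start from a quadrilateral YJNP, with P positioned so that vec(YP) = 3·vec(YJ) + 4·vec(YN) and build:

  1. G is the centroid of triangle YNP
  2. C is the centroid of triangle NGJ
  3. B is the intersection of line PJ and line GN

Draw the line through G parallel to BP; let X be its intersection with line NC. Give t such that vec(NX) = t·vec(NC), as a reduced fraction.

Work in coordinates with Y = (0, 0), J = (1, 0), N = (0, 1), P = (3, 4).
1. G is the centroid of triangle YNP ⇒ G = (1, 5/3)
2. C is the centroid of triangle NGJ ⇒ C = (2/3, 8/9)
3. B is the intersection of line PJ and line GN ⇒ B = (9/4, 5/2)
through G parallel to BP: direction (3/4, 3/2); meets NC at X = (8/13, 35/39)
X = N + t·(C−N) with t = 12/13

t = 12/13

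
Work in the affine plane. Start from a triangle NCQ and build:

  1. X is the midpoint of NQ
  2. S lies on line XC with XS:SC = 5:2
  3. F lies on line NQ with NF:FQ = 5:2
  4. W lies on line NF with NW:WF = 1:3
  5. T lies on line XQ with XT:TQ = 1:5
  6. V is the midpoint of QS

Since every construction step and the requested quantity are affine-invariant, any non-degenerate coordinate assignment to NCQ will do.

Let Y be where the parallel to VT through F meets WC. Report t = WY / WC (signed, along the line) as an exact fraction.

t = -225/61

Assign N = (0, 0), C = (1, 0), Q = (0, 1) — the answer is frame-independent, so this choice is without loss of generality.
1. X is the midpoint of NQ ⇒ X = (0, 1/2)
2. S lies on line XC with XS:SC = 5:2 ⇒ S = (5/7, 1/7)
3. F lies on line NQ with NF:FQ = 5:2 ⇒ F = (0, 5/7)
4. W lies on line NF with NW:WF = 1:3 ⇒ W = (0, 5/28)
5. T lies on line XQ with XT:TQ = 1:5 ⇒ T = (0, 7/12)
6. V is the midpoint of QS ⇒ V = (5/14, 4/7)
through F parallel to VT: direction (-5/14, 1/84); meets WC at Y = (-225/61, 715/854)
Y = W + t·(C−W) with t = -225/61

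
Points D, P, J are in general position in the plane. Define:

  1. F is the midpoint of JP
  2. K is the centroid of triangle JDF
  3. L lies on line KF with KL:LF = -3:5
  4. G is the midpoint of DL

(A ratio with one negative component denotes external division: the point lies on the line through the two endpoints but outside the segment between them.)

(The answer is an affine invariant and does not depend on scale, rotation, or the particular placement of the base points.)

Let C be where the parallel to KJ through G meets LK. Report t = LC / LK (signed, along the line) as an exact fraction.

Work in coordinates with D = (0, 0), P = (1, 0), J = (0, 1).
1. F is the midpoint of JP ⇒ F = (1/2, 1/2)
2. K is the centroid of triangle JDF ⇒ K = (1/6, 1/2)
3. L lies on line KF with KL:LF = -3:5 ⇒ L = (-1/3, 1/2)
4. G is the midpoint of DL ⇒ G = (-1/6, 1/4)
through G parallel to KJ: direction (-1/6, 1/2); meets LK at C = (-1/4, 1/2)
C = L + t·(K−L) with t = 1/6

t = 1/6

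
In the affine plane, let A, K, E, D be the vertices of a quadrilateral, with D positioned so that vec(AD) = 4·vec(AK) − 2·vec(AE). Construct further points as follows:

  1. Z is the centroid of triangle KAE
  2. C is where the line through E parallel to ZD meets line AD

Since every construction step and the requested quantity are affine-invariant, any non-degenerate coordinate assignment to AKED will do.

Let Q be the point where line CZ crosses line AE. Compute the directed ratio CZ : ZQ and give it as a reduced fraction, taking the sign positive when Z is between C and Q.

CZ:ZQ = 21

Set A = (0, 0), K = (1, 0), E = (0, 1), D = (4, -2); any affine frame gives the same invariant.
1. Z is the centroid of triangle KAE ⇒ Z = (1/3, 1/3)
2. C is where the line through E parallel to ZD meets line AD ⇒ C = (22/3, -11/3)
line CZ meets AE at Q = (0, 11/21)
Z = C + t·(Q−C) with t = 21/22, so CZ:ZQ = 21/22:1/22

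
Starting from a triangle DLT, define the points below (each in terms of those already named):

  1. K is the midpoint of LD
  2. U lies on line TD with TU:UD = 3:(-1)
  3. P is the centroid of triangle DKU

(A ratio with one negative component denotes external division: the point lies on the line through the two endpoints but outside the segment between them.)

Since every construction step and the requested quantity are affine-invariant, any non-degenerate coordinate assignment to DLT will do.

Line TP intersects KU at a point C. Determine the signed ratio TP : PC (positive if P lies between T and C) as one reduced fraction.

TP:PC = 8

Work in coordinates with D = (0, 0), L = (1, 0), T = (0, 1).
1. K is the midpoint of LD ⇒ K = (1/2, 0)
2. U lies on line TD with TU:UD = 3:(-1) ⇒ U = (0, -1/2)
3. P is the centroid of triangle DKU ⇒ P = (1/6, -1/6)
line TP meets KU at C = (3/16, -5/16)
P = T + t·(C−T) with t = 8/9, so TP:PC = 8/9:1/9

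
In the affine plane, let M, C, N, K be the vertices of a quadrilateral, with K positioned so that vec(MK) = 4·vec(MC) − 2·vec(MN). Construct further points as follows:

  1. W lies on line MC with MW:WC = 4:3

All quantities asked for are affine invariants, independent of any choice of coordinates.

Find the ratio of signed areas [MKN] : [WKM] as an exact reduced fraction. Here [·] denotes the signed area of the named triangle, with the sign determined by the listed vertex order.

[MKN]:[WKM] = -7/2

Set M = (0, 0), C = (1, 0), N = (0, 1), K = (4, -2); any affine frame gives the same invariant.
1. W lies on line MC with MW:WC = 4:3 ⇒ W = (4/7, 0)
2·[MKN] = 4, 2·[WKM] = -8/7
[MKN]:[WKM] = 4:-8/7 = -7/2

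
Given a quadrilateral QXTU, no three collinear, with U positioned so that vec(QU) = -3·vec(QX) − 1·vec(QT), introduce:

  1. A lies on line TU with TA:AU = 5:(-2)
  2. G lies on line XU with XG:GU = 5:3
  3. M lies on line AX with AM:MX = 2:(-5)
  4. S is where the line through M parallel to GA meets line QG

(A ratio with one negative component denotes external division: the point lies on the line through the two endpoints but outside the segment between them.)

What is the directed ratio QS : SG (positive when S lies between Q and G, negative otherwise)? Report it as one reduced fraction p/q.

QS:SG = -127/100

Work in coordinates with Q = (0, 0), X = (1, 0), T = (0, 1), U = (-3, -1).
1. A lies on line TU with TA:AU = 5:(-2) ⇒ A = (-5, -7/3)
2. G lies on line XU with XG:GU = 5:3 ⇒ G = (-3/2, -5/8)
3. M lies on line AX with AM:MX = 2:(-5) ⇒ M = (-9, -35/9)
4. S is where the line through M parallel to GA meets line QG ⇒ S = (-127/18, -635/216)
S = Q + t·(G−Q) with t = 127/27, so QS:SG = t:(1−t) = 127/27:-100/27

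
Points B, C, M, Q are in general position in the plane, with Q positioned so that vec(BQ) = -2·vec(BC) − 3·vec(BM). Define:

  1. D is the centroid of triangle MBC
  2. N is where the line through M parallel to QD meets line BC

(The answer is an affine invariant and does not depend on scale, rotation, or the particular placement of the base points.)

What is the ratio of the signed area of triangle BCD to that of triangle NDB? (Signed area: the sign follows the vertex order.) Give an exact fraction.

[BCD]:[NDB] = -10/7

Set B = (0, 0), C = (1, 0), M = (0, 1), Q = (-2, -3); any affine frame gives the same invariant.
1. D is the centroid of triangle MBC ⇒ D = (1/3, 1/3)
2. N is where the line through M parallel to QD meets line BC ⇒ N = (-7/10, 0)
2·[BCD] = 1/3, 2·[NDB] = -7/30
[BCD]:[NDB] = 1/3:-7/30 = -10/7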